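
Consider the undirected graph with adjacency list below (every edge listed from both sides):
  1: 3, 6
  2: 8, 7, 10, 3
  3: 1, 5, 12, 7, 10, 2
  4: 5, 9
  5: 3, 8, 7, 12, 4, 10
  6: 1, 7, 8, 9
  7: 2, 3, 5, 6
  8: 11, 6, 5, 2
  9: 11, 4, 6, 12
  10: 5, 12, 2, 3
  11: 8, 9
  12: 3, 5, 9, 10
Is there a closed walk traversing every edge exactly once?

Degrees: 1:2, 2:4, 3:6, 4:2, 5:6, 6:4, 7:4, 8:4, 9:4, 10:4, 11:2, 12:4
Every vertex has even degree and the edges form a single connected piece, so an Eulerian circuit exists.

Yes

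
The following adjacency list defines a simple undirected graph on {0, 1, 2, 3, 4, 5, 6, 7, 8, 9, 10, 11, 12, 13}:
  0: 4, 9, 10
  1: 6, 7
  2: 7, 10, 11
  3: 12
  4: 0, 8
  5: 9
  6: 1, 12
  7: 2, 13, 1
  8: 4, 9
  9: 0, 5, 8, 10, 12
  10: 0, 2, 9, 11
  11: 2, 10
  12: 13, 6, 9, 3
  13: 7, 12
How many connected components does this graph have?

Component: {0, 1, 2, 3, 4, 5, 6, 7, 8, 9, 10, 11, 12, 13}

1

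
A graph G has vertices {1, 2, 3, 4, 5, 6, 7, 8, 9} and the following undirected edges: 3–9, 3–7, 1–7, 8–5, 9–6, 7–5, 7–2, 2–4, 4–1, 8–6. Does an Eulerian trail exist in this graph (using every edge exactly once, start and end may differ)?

Degrees: 1:2, 2:2, 3:2, 4:2, 5:2, 6:2, 7:4, 8:2, 9:2
Odd-degree vertices: none (0 total).
The non-isolated vertices are connected and exactly 0 have odd degree, so an Eulerian trail exists.

Yes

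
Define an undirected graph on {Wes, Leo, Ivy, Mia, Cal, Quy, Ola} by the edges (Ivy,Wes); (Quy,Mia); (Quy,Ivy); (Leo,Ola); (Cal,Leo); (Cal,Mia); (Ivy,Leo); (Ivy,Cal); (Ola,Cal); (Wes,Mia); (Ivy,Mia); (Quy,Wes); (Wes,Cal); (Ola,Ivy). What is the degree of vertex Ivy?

6

Neighbors of Ivy: Wes, Leo, Mia, Cal, Quy, Ola.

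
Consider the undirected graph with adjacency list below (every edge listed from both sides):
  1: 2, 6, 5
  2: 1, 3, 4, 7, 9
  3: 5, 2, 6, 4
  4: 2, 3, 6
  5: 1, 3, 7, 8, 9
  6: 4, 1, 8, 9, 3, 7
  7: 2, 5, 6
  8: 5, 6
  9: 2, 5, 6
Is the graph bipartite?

No

6-4-3-6 is an odd cycle (length 3), and a bipartite graph can contain only even cycles.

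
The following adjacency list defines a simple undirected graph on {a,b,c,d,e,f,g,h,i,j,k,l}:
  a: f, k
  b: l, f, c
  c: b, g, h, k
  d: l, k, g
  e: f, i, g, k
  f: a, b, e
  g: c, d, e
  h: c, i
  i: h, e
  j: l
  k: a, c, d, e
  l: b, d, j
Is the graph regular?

No

Degrees: a:2, b:3, c:4, d:3, e:4, f:3, g:3, h:2, i:2, j:1, k:4, l:3
Vertex j has degree 1 while c has degree 4, so the graph is not regular.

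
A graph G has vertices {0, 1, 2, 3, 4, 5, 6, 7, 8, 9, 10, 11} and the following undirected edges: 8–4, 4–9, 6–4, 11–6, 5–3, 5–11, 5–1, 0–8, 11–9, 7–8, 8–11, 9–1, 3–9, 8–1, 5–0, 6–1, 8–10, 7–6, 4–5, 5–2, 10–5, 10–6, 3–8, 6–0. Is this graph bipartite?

Color {5, 6, 8, 9} black and {0, 1, 2, 3, 4, 7, 10, 11} white. No edge joins two same-colored vertices, so the graph is bipartite.

Yes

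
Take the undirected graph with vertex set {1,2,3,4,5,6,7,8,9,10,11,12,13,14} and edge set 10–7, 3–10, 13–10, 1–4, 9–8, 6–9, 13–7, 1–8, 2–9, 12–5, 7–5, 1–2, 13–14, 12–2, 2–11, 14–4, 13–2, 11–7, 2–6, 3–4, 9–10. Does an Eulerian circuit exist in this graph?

Degrees: 1:3, 2:6, 3:2, 4:3, 5:2, 6:2, 7:4, 8:2, 9:4, 10:4, 11:2, 12:2, 13:4, 14:2
1, 4 have odd degree; an Eulerian circuit needs every degree to be even, so none exists.

No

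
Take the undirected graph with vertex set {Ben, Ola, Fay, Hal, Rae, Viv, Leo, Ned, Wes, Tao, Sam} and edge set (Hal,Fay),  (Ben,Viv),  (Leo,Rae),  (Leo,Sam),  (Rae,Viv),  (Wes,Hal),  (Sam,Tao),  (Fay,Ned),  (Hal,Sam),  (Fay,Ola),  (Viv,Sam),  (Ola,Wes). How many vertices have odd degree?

Degrees: Ben:1, Ola:2, Fay:3, Hal:3, Rae:2, Viv:3, Leo:2, Ned:1, Wes:2, Tao:1, Sam:4
Odd-degree vertices: Ben, Fay, Hal, Viv, Ned, Tao.

6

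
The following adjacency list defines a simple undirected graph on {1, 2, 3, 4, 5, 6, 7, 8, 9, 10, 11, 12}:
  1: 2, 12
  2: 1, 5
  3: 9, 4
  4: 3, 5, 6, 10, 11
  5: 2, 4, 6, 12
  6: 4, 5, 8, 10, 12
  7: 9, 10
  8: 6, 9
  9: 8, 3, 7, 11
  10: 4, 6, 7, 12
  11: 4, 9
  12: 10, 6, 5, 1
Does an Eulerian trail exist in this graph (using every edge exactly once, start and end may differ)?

Degrees: 1:2, 2:2, 3:2, 4:5, 5:4, 6:5, 7:2, 8:2, 9:4, 10:4, 11:2, 12:4
Odd-degree vertices: 4, 6 (2 total).
The non-isolated vertices are connected and exactly 2 have odd degree, so an Eulerian trail exists (from 4 to 6).

Yes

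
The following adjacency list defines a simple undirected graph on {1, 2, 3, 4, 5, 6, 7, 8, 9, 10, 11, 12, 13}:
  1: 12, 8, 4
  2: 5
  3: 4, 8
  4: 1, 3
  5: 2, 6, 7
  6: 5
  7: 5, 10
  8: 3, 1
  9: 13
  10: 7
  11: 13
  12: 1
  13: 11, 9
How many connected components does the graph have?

3

Component: {9, 11, 13}
Component: {1, 3, 4, 8, 12}
Component: {2, 5, 6, 7, 10}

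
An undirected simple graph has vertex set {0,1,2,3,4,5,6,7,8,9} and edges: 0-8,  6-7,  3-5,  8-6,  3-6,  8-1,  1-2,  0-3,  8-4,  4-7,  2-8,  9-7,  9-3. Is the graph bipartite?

The cycle 1-2-8-1 has length 3, which is odd, so the graph is not bipartite.

No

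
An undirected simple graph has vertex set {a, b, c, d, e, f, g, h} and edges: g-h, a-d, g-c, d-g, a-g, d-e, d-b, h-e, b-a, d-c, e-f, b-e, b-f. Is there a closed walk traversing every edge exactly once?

Degrees: a:3, b:4, c:2, d:5, e:4, f:2, g:4, h:2
Vertices with odd degree: a, d. An Eulerian circuit requires all degrees even.

No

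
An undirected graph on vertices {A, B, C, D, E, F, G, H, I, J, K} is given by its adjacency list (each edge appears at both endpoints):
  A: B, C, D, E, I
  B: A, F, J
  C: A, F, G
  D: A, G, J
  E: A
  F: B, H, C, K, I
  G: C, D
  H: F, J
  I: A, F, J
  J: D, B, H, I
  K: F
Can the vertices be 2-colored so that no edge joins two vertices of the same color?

Color {B, C, D, E, H, I, K} black and {A, F, G, J} white. No edge joins two same-colored vertices, so the graph is bipartite.

Yes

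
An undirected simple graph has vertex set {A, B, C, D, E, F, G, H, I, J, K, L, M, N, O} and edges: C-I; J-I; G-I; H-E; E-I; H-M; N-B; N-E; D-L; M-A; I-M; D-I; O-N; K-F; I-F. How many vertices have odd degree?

Degrees: A:1, B:1, C:1, D:2, E:3, F:2, G:1, H:2, I:7, J:1, K:1, L:1, M:3, N:3, O:1
Odd-degree vertices: A, B, C, E, G, I, J, K, L, M, N, O.

12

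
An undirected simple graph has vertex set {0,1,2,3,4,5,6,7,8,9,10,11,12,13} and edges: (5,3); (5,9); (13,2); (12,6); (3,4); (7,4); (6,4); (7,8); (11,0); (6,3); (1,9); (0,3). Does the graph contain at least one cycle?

|V| = 14, |E| = 12, number of components = 3.
Since 12 > 14 - 3, a cycle must exist; for instance 3-4-6-3.

Yes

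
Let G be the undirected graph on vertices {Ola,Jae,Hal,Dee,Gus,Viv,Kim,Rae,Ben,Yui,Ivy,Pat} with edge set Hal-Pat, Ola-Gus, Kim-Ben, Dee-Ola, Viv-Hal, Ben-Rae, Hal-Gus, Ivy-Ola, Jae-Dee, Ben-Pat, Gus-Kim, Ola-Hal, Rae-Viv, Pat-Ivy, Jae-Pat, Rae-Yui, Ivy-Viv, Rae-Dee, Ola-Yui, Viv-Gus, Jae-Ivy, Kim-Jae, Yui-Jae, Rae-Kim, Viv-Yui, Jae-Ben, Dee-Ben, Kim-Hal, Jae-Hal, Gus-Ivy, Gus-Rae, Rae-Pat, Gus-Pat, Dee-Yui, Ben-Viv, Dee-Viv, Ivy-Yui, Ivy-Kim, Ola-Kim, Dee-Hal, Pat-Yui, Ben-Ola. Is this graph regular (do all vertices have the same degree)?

Degrees: Ola:7, Jae:7, Hal:7, Dee:7, Gus:7, Viv:7, Kim:7, Rae:7, Ben:7, Yui:7, Ivy:7, Pat:7
Every vertex has degree 7, so the graph is 7-regular.

Yes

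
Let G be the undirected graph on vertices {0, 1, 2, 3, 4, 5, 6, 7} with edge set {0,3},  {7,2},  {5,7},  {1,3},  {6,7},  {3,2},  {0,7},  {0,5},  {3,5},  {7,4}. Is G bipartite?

No

0-5-7-0 is an odd cycle (length 3), and a bipartite graph can contain only even cycles.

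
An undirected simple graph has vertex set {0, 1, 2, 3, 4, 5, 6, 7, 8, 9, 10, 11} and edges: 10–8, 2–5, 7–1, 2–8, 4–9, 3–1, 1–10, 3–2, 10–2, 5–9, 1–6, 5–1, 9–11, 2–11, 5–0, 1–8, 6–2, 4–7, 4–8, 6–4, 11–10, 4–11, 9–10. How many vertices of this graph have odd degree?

4

Degrees: 0:1, 1:6, 2:6, 3:2, 4:5, 5:4, 6:3, 7:2, 8:4, 9:4, 10:5, 11:4
Odd-degree vertices: 0, 4, 6, 10.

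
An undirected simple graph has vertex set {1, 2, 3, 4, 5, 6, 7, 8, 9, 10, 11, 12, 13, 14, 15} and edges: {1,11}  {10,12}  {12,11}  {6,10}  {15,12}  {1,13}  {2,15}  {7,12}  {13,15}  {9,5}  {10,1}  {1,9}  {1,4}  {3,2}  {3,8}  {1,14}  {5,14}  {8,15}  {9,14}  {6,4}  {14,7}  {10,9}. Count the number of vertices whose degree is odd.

0

Degrees: 1:6, 2:2, 3:2, 4:2, 5:2, 6:2, 7:2, 8:2, 9:4, 10:4, 11:2, 12:4, 13:2, 14:4, 15:4
Odd-degree vertices: none.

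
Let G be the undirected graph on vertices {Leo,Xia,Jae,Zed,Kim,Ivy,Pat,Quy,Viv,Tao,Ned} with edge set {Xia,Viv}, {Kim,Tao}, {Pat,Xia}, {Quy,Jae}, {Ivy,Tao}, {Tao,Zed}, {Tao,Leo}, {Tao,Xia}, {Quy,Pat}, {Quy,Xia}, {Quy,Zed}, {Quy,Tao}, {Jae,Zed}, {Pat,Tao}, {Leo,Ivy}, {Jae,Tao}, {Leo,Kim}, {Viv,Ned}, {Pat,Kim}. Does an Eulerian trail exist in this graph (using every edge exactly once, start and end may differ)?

No

Degrees: Leo:3, Xia:4, Jae:3, Zed:3, Kim:3, Ivy:2, Pat:4, Quy:5, Viv:2, Tao:8, Ned:1
Odd-degree vertices: Leo, Jae, Zed, Kim, Quy, Ned (6 total).
With 6 odd-degree vertices (more than two), no single trail can use every edge.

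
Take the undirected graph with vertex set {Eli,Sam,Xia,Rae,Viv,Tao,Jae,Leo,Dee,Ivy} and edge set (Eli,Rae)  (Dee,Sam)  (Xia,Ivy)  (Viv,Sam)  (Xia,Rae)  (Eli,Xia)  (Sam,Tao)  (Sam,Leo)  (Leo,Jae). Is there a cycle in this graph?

Yes

The graph has 10 vertices, 9 edges, and 2 connected components.
One cycle is Eli-Rae-Xia-Eli.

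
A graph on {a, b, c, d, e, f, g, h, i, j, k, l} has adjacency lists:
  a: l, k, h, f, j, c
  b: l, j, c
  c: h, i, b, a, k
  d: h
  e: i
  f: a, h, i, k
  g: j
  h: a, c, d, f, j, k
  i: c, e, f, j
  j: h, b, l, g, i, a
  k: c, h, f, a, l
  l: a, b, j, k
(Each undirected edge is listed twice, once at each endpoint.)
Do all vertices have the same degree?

Degrees: a:6, b:3, c:5, d:1, e:1, f:4, g:1, h:6, i:4, j:6, k:5, l:4
Degrees are not all equal (e.g. deg(d)=1 but deg(a)=6); not regular.

No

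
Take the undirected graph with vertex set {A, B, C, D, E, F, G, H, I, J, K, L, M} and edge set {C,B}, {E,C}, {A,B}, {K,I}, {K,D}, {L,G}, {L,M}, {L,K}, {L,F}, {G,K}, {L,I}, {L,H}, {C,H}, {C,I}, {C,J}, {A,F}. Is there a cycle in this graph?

The graph has 13 vertices, 16 edges, and 1 connected component.
Since 16 > 13 - 1, a cycle must exist; for instance L-I-K-G-L.

Yes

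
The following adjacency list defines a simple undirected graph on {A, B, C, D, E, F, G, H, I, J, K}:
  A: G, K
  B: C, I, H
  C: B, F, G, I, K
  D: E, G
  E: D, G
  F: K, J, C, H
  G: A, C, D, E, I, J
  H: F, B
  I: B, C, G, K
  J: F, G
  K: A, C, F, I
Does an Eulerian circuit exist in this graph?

No

Degrees: A:2, B:3, C:5, D:2, E:2, F:4, G:6, H:2, I:4, J:2, K:4
B, C have odd degree; an Eulerian circuit needs every degree to be even, so none exists.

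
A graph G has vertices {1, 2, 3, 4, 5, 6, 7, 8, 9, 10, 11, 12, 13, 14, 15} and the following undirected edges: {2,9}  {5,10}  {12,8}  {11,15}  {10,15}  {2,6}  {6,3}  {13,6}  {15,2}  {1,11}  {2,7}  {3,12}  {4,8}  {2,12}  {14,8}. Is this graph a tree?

|V| = 15, |E| = 15.
Connected but with 15 > 14 edges, so it has a cycle and is not a tree.

No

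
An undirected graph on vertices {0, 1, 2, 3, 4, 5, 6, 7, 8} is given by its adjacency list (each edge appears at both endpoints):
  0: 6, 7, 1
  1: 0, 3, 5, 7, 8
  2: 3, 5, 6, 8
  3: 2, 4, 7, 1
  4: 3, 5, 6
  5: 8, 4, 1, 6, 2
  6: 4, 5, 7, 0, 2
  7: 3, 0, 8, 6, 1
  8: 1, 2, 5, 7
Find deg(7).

Neighbors of 7: 0, 1, 3, 6, 8.

5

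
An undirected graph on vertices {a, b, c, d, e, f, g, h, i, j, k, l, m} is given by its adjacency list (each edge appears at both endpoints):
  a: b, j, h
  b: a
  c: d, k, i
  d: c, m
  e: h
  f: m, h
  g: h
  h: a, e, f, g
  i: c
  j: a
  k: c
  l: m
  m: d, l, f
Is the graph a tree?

Yes

The graph has 13 vertices and 12 edges.
Connected and |E| = |V| - 1, which characterizes a tree.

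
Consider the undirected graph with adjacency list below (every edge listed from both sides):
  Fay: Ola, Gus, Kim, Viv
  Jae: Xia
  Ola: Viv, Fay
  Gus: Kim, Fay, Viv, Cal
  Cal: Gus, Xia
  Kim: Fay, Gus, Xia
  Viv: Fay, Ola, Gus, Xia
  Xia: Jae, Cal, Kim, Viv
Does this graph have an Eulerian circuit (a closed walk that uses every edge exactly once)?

No

Degrees: Fay:4, Jae:1, Ola:2, Gus:4, Cal:2, Kim:3, Viv:4, Xia:4
Vertices with odd degree: Jae, Kim. An Eulerian circuit requires all degrees even.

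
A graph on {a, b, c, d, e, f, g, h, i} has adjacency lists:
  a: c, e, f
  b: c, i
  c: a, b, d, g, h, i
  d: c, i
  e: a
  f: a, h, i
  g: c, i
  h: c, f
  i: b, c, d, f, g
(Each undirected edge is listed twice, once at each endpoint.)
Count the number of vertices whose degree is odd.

Degrees: a:3, b:2, c:6, d:2, e:1, f:3, g:2, h:2, i:5
Odd-degree vertices: a, e, f, i.

4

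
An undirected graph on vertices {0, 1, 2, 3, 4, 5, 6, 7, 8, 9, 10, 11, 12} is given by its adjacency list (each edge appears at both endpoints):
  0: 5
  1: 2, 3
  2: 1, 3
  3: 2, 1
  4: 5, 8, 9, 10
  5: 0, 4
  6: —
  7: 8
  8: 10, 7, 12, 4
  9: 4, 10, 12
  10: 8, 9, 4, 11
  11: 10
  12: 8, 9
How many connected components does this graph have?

3

Component: {6}
Component: {1, 2, 3}
Component: {0, 4, 5, 7, 8, 9, 10, 11, 12}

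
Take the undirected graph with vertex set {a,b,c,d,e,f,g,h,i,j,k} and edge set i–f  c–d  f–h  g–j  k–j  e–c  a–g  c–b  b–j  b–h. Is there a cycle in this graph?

No

|V| = 11, |E| = 10, number of components = 1.
A forest on 11 vertices with 1 component has exactly 10 edges, which matches — so no cycle.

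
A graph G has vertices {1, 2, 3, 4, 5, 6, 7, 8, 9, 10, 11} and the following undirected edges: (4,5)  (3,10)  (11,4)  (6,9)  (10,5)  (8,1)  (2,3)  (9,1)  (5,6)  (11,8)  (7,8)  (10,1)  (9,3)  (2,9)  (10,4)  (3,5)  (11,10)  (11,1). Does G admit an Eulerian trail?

No

Degrees: 1:4, 2:2, 3:4, 4:3, 5:4, 6:2, 7:1, 8:3, 9:4, 10:5, 11:4
Odd-degree vertices: 4, 7, 8, 10 (4 total).
An Eulerian trail requires 0 or 2 odd-degree vertices; here there are 4.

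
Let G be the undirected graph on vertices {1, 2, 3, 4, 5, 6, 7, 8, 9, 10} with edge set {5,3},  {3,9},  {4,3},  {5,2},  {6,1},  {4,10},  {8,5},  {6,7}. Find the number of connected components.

2

Component: {1, 6, 7}
Component: {2, 3, 4, 5, 8, 9, 10}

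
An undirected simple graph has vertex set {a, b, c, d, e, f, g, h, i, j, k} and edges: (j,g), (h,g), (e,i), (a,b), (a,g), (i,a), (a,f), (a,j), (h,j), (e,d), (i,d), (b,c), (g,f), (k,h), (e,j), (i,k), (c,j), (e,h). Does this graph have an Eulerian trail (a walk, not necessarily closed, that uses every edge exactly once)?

Yes

Degrees: a:5, b:2, c:2, d:2, e:4, f:2, g:4, h:4, i:4, j:5, k:2
Odd-degree vertices: a, j (2 total).
With 2 odd-degree vertices and all edges in one connected piece, an Eulerian trail exists (from a to j).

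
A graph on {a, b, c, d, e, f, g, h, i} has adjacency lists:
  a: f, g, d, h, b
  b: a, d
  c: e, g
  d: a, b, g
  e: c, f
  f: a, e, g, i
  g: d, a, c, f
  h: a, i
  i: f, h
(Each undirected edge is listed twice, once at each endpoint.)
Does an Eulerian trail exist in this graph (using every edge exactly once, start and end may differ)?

Yes

Degrees: a:5, b:2, c:2, d:3, e:2, f:4, g:4, h:2, i:2
Odd-degree vertices: a, d (2 total).
The non-isolated vertices are connected and exactly 2 have odd degree, so an Eulerian trail exists (from a to d).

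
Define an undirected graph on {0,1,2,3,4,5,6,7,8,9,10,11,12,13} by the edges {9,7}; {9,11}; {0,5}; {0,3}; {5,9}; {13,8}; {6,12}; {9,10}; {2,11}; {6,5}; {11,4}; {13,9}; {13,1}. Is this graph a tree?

Yes

|V| = 14, |E| = 13.
It is connected with exactly 13 edges, hence acyclic — it is a tree.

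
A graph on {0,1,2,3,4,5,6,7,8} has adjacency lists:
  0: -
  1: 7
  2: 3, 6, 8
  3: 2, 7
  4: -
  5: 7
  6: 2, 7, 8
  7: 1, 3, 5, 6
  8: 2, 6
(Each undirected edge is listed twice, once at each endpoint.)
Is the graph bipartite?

No

6-2-8-6 is an odd cycle (length 3), and a bipartite graph can contain only even cycles.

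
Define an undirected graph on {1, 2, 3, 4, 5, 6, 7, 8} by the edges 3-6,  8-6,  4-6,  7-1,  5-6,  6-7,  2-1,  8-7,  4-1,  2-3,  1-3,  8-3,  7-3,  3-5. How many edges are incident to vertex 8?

Neighbors of 8: 3, 6, 7.

3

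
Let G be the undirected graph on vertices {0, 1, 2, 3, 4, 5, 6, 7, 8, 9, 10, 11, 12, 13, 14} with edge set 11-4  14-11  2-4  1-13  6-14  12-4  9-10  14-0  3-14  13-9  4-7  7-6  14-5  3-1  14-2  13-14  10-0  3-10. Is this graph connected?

No

Component: {8}
Component: {0, 1, 2, 3, 4, 5, 6, 7, 9, 10, 11, 12, 13, 14}
No edge joins these 2 groups, so the graph is disconnected.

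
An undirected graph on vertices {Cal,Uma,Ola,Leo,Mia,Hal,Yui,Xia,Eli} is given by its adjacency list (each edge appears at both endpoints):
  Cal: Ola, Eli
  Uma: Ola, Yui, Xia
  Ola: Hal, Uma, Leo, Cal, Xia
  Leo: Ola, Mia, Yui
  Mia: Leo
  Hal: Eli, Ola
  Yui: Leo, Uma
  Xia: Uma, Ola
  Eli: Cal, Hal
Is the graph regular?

No

Degrees: Cal:2, Uma:3, Ola:5, Leo:3, Mia:1, Hal:2, Yui:2, Xia:2, Eli:2
Degrees are not all equal (e.g. deg(Mia)=1 but deg(Ola)=5); not regular.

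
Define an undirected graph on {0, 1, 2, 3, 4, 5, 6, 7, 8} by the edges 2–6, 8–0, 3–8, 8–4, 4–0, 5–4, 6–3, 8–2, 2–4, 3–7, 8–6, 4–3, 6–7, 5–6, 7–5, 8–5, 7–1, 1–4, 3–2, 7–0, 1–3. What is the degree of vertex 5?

Neighbors of 5: 4, 6, 7, 8.

4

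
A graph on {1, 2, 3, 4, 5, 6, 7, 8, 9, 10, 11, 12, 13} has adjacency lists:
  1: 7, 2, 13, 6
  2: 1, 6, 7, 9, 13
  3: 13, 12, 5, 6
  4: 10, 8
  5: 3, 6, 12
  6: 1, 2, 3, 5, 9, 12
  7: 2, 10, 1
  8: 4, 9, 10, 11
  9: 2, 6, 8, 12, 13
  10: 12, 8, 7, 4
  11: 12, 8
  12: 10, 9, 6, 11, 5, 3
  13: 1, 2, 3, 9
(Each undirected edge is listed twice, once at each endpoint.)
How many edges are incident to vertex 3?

4

Neighbors of 3: 5, 6, 12, 13.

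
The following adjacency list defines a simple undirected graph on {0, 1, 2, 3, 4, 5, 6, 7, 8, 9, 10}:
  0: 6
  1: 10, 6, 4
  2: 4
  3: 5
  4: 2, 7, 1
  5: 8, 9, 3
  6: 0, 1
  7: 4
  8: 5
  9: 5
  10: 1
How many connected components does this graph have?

Component: {3, 5, 8, 9}
Component: {0, 1, 2, 4, 6, 7, 10}

2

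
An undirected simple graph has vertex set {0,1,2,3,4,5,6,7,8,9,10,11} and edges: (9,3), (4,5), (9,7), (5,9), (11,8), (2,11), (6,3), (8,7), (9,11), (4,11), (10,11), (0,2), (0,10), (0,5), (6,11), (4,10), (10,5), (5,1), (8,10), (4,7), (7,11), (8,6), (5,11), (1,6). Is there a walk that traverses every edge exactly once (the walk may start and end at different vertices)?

Yes

Degrees: 0:3, 1:2, 2:2, 3:2, 4:4, 5:6, 6:4, 7:4, 8:4, 9:4, 10:5, 11:8
Odd-degree vertices: 0, 10 (2 total).
With 2 odd-degree vertices and all edges in one connected piece, an Eulerian trail exists (from 0 to 10).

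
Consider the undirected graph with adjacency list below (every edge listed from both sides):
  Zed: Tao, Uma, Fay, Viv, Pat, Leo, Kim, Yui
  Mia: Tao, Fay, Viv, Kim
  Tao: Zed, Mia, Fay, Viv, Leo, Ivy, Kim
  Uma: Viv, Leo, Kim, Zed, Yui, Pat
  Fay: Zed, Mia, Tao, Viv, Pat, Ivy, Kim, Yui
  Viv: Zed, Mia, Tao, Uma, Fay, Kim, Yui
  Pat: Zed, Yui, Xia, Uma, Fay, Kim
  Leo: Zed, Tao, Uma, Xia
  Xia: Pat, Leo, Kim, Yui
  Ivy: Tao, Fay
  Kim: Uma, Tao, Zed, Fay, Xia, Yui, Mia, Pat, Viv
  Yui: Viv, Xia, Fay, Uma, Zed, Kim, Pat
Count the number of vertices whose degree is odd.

Degrees: Zed:8, Mia:4, Tao:7, Uma:6, Fay:8, Viv:7, Pat:6, Leo:4, Xia:4, Ivy:2, Kim:9, Yui:7
Odd-degree vertices: Tao, Viv, Kim, Yui.

4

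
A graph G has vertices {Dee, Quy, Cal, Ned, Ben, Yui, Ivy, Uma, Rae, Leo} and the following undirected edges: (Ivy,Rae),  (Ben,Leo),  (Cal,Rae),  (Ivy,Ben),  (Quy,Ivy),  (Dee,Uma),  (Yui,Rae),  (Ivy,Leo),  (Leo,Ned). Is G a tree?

The graph has 10 vertices and 9 edges.
It is not connected, so it is not a tree.

No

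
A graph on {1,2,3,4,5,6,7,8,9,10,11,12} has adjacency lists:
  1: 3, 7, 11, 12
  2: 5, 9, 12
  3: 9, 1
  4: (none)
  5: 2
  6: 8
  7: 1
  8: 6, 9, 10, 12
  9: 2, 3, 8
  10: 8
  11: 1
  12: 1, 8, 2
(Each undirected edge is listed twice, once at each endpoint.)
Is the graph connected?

No

Component: {4}
Component: {1, 2, 3, 5, 6, 7, 8, 9, 10, 11, 12}
There are 2 separate components, so the graph is not connected.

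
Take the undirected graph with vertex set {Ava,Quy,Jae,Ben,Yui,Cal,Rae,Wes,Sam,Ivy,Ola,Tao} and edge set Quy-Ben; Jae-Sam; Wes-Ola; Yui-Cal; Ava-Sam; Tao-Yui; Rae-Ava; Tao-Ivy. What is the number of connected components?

Component: {Quy, Ben}
Component: {Wes, Ola}
Component: {Ava, Jae, Rae, Sam}
Component: {Yui, Cal, Ivy, Tao}

4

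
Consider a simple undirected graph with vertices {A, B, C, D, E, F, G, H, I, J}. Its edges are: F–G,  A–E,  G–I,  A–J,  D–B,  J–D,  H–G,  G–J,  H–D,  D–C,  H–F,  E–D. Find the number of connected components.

Component: {A, B, C, D, E, F, G, H, I, J}

1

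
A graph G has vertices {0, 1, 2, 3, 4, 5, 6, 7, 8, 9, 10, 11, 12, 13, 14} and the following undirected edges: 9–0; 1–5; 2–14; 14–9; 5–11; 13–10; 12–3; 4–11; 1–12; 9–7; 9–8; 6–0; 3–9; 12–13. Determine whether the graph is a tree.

Yes

|V| = 15, |E| = 14.
Connected and |E| = |V| - 1, which characterizes a tree.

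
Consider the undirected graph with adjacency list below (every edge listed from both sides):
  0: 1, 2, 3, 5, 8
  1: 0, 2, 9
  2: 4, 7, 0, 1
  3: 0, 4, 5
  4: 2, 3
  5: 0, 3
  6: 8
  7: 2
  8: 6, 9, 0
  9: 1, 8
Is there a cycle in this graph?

Yes

|V| = 10, |E| = 13, number of components = 1.
Since 13 > 10 - 1, a cycle must exist; for instance 0-8-9-1-2-0.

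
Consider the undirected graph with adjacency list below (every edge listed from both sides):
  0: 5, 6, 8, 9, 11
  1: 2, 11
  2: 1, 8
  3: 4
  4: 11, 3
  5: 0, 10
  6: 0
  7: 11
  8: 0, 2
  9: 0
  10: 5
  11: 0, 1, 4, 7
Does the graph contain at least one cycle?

The graph has 12 vertices, 12 edges, and 1 connected component.
One cycle is 0-8-2-1-11-0.

Yes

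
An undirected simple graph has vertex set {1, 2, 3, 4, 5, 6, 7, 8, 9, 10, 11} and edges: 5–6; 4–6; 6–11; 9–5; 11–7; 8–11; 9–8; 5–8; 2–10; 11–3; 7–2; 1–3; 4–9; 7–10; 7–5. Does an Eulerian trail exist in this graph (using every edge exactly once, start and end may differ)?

No

Degrees: 1:1, 2:2, 3:2, 4:2, 5:4, 6:3, 7:4, 8:3, 9:3, 10:2, 11:4
Odd-degree vertices: 1, 6, 8, 9 (4 total).
With 4 odd-degree vertices (more than two), no single trail can use every edge.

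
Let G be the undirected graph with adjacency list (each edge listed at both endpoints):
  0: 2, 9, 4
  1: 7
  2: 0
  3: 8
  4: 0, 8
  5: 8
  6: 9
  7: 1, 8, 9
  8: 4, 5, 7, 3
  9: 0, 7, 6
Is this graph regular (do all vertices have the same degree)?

Degrees: 0:3, 1:1, 2:1, 3:1, 4:2, 5:1, 6:1, 7:3, 8:4, 9:3
Vertex 1 has degree 1 while 8 has degree 4, so the graph is not regular.

No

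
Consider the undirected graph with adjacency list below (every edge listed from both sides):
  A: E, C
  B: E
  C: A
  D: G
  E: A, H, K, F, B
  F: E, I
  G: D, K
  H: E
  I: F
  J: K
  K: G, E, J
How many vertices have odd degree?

8

Degrees: A:2, B:1, C:1, D:1, E:5, F:2, G:2, H:1, I:1, J:1, K:3
Odd-degree vertices: B, C, D, E, H, I, J, K.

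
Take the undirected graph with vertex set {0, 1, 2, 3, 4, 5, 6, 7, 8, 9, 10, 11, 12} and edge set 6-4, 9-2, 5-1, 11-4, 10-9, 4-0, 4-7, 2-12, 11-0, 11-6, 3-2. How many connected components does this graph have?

Component: {8}
Component: {1, 5}
Component: {0, 4, 6, 7, 11}
Component: {2, 3, 9, 10, 12}

4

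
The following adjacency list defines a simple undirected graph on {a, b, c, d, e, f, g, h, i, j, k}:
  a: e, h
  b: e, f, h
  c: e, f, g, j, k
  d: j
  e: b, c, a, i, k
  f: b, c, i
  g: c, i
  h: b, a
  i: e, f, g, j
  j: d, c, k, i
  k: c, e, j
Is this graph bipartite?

No

e-c-k-e is an odd cycle (length 3), and a bipartite graph can contain only even cycles.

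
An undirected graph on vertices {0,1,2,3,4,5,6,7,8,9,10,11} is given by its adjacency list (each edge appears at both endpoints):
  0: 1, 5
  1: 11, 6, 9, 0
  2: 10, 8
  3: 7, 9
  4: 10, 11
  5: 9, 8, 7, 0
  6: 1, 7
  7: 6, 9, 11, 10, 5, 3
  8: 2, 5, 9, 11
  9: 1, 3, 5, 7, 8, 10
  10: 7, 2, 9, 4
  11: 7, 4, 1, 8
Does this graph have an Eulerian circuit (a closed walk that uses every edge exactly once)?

Yes

Degrees: 0:2, 1:4, 2:2, 3:2, 4:2, 5:4, 6:2, 7:6, 8:4, 9:6, 10:4, 11:4
Every vertex has even degree and the edges form a single connected piece, so an Eulerian circuit exists.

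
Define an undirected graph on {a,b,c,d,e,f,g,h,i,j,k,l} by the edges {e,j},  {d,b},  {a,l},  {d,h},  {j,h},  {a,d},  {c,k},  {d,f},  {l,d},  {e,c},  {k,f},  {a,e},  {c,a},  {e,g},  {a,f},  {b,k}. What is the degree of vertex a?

Neighbors of a: c, d, e, f, l.

5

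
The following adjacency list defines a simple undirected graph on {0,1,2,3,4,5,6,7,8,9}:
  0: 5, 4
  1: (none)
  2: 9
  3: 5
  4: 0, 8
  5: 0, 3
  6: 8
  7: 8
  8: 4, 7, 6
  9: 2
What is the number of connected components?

3

Component: {1}
Component: {2, 9}
Component: {0, 3, 4, 5, 6, 7, 8}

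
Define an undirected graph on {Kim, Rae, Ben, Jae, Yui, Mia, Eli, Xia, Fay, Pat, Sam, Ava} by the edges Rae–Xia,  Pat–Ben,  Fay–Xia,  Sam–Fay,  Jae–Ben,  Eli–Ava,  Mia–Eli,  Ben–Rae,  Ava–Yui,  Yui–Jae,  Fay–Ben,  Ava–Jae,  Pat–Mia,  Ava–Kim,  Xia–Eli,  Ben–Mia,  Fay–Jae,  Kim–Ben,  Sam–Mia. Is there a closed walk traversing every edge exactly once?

No

Degrees: Kim:2, Rae:2, Ben:6, Jae:4, Yui:2, Mia:4, Eli:3, Xia:3, Fay:4, Pat:2, Sam:2, Ava:4
Vertices with odd degree: Eli, Xia. An Eulerian circuit requires all degrees even.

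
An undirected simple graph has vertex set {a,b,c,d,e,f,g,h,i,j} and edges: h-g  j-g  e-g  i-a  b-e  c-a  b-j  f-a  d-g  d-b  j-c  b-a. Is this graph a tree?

No

|V| = 10, |E| = 12.
Connected but with 12 > 9 edges, so it has a cycle and is not a tree.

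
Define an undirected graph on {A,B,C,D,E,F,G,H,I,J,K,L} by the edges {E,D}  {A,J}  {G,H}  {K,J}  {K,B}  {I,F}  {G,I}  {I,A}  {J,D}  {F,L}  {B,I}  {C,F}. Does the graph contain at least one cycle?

Yes

|V| = 12, |E| = 12, number of components = 1.
One cycle is A-I-B-K-J-A.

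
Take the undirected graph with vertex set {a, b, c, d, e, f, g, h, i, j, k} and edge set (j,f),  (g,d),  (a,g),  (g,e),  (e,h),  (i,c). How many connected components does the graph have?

5

Component: {b}
Component: {k}
Component: {c, i}
Component: {f, j}
Component: {a, d, e, g, h}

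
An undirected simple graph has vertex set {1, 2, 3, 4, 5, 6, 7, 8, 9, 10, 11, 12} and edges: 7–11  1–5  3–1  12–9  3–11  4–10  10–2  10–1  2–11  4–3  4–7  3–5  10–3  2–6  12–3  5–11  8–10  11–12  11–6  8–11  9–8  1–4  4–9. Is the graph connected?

Starting from 1 and exploring outward reaches every vertex (1, 3, 5, 10, 4, 12, 11, 2, 8, 9, 7, 6); the graph is connected.

Yes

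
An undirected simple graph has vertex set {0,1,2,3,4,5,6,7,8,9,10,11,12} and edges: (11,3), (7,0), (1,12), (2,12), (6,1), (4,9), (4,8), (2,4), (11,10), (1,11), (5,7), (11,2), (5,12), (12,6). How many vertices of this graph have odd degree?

8

Degrees: 0:1, 1:3, 2:3, 3:1, 4:3, 5:2, 6:2, 7:2, 8:1, 9:1, 10:1, 11:4, 12:4
Odd-degree vertices: 0, 1, 2, 3, 4, 8, 9, 10.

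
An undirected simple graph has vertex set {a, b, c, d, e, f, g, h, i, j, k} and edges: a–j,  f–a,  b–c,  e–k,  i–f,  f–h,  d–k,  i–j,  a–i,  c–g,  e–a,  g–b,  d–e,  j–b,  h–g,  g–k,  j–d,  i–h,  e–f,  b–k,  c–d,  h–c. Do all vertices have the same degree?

Yes

Degrees: a:4, b:4, c:4, d:4, e:4, f:4, g:4, h:4, i:4, j:4, k:4
All degrees equal 4; the graph is regular.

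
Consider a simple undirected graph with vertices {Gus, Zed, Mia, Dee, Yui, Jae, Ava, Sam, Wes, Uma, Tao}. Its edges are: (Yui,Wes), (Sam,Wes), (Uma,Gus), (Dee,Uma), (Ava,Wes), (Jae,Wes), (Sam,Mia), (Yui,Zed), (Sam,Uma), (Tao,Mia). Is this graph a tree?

The graph has 11 vertices and 10 edges.
It is connected with exactly 10 edges, hence acyclic — it is a tree.

Yes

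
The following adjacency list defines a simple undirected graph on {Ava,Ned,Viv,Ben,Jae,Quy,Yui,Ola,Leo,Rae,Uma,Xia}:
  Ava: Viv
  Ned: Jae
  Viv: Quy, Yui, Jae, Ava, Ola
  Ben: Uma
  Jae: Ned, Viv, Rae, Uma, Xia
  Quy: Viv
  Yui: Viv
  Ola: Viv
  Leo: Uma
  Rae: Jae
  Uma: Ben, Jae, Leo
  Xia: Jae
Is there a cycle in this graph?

No

The graph has 12 vertices, 11 edges, and 1 connected component.
A forest on 12 vertices with 1 component has exactly 11 edges, which matches — so no cycle.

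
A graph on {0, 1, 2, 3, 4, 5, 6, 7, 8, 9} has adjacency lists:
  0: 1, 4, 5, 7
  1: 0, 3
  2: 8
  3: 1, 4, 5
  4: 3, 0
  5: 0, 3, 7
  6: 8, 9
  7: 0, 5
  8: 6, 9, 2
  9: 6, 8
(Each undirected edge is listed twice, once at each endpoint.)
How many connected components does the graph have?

Component: {2, 6, 8, 9}
Component: {0, 1, 3, 4, 5, 7}

2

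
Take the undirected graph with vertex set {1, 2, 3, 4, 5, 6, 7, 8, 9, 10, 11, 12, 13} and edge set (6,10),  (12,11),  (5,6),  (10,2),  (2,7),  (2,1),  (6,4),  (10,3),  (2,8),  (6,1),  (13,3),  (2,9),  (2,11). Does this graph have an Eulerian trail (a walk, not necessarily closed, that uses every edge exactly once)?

No

Degrees: 1:2, 2:6, 3:2, 4:1, 5:1, 6:4, 7:1, 8:1, 9:1, 10:3, 11:2, 12:1, 13:1
Odd-degree vertices: 4, 5, 7, 8, 9, 10, 12, 13 (8 total).
With 8 odd-degree vertices (more than two), no single trail can use every edge.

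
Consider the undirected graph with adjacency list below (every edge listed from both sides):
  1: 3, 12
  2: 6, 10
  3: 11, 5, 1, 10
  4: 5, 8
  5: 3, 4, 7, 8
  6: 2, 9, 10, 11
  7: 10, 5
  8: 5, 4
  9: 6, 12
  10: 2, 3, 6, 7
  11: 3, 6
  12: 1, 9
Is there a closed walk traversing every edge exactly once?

Degrees: 1:2, 2:2, 3:4, 4:2, 5:4, 6:4, 7:2, 8:2, 9:2, 10:4, 11:2, 12:2
Every vertex has even degree and the edges form a single connected piece, so an Eulerian circuit exists.

Yes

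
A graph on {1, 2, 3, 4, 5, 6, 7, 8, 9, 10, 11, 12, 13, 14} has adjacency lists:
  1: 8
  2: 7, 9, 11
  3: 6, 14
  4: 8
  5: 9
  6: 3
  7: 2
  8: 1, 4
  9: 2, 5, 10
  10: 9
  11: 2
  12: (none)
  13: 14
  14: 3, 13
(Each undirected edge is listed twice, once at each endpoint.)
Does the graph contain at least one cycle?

No

|V| = 14, |E| = 10, number of components = 4.
Since 10 = 14 - 4, the graph is a forest and contains no cycle.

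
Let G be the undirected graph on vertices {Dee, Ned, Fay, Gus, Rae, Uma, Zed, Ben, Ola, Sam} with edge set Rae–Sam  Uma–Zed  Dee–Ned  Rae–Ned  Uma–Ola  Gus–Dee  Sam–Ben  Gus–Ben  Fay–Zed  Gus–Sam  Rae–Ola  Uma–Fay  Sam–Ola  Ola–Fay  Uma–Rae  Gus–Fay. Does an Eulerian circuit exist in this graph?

Degrees: Dee:2, Ned:2, Fay:4, Gus:4, Rae:4, Uma:4, Zed:2, Ben:2, Ola:4, Sam:4
All degrees are even and the non-isolated vertices are connected — an Eulerian circuit exists.

Yes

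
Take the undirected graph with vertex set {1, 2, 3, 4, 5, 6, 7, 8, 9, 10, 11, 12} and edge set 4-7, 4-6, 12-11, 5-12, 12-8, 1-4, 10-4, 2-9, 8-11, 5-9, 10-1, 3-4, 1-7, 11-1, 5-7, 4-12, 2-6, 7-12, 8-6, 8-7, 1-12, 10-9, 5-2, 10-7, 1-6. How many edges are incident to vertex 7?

6

Neighbors of 7: 1, 4, 5, 8, 10, 12.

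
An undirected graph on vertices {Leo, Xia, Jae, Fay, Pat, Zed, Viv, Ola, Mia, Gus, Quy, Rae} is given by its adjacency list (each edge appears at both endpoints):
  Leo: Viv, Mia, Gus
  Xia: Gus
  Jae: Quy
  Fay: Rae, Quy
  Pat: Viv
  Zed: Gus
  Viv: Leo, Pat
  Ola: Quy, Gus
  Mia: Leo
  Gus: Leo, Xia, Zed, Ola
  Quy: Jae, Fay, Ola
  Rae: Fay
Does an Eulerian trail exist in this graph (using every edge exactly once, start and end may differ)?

No

Degrees: Leo:3, Xia:1, Jae:1, Fay:2, Pat:1, Zed:1, Viv:2, Ola:2, Mia:1, Gus:4, Quy:3, Rae:1
Odd-degree vertices: Leo, Xia, Jae, Pat, Zed, Mia, Quy, Rae (8 total).
An Eulerian trail requires 0 or 2 odd-degree vertices; here there are 8.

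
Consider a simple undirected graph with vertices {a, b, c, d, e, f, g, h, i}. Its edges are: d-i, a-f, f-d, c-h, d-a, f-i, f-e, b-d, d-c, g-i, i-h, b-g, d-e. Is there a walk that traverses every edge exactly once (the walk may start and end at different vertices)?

Yes

Degrees: a:2, b:2, c:2, d:6, e:2, f:4, g:2, h:2, i:4
Odd-degree vertices: none (0 total).
With 0 odd-degree vertices and all edges in one connected piece, an Eulerian trail exists.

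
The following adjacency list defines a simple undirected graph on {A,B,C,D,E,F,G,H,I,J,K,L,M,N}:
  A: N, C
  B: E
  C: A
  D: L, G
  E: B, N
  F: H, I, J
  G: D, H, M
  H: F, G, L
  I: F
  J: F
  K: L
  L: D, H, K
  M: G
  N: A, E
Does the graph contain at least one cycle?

The graph has 14 vertices, 13 edges, and 2 connected components.
One cycle is D-G-H-L-D.

Yes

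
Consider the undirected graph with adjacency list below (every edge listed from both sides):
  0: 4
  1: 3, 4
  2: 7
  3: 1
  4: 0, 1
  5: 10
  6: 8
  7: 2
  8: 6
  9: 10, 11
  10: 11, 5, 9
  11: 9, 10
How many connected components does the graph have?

4

Component: {2, 7}
Component: {6, 8}
Component: {0, 1, 3, 4}
Component: {5, 9, 10, 11}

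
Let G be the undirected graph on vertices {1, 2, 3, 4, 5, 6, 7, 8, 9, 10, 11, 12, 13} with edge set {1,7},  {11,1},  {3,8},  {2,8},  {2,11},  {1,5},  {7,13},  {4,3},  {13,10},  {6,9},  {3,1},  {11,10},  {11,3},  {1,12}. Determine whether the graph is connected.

No

Component: {6, 9}
Component: {1, 2, 3, 4, 5, 7, 8, 10, 11, 12, 13}
No edge joins these 2 groups, so the graph is disconnected.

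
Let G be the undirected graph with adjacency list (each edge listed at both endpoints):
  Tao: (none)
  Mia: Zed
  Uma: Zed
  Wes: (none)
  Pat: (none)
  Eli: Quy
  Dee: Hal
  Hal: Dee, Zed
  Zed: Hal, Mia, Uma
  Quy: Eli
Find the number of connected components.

5

Component: {Tao}
Component: {Wes}
Component: {Pat}
Component: {Eli, Quy}
Component: {Mia, Uma, Dee, Hal, Zed}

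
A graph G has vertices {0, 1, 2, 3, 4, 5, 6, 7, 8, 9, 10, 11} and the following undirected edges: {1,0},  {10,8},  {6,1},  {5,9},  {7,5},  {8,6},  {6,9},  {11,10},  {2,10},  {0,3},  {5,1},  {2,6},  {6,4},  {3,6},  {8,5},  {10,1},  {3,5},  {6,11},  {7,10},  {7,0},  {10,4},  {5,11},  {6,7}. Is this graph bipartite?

Yes

Partition the vertices as {1, 2, 3, 4, 7, 8, 9, 11} vs {0, 5, 6, 10}. Each listed edge has one endpoint in each part, so the graph is bipartite.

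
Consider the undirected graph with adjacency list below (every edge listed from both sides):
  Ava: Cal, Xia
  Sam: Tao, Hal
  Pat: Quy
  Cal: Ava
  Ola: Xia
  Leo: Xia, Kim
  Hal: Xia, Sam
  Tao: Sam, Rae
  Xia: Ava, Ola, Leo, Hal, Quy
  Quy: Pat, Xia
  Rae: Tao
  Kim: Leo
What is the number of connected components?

Component: {Ava, Sam, Pat, Cal, Ola, Leo, Hal, Tao, Xia, Quy, Rae, Kim}

1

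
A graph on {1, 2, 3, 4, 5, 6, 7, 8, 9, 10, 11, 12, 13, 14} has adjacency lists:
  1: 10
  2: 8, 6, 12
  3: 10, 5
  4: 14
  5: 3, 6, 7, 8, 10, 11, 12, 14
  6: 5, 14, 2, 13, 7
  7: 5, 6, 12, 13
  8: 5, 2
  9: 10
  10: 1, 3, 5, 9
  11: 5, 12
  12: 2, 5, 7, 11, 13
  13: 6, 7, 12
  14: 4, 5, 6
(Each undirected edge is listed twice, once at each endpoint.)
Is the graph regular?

Degrees: 1:1, 2:3, 3:2, 4:1, 5:8, 6:5, 7:4, 8:2, 9:1, 10:4, 11:2, 12:5, 13:3, 14:3
Vertex 1 has degree 1 while 5 has degree 8, so the graph is not regular.

No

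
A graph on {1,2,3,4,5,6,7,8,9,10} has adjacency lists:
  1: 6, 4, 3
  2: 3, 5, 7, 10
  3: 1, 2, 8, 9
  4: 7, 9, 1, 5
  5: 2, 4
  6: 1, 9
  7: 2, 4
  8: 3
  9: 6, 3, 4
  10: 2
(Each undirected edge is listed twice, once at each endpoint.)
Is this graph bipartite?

7-4-1-3-2-7 is an odd cycle (length 5), and a bipartite graph can contain only even cycles.

No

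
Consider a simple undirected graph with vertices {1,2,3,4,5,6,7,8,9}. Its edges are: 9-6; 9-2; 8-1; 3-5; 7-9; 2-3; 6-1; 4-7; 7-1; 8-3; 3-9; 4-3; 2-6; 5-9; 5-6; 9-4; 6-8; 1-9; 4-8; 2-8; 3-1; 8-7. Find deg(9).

Neighbors of 9: 1, 2, 3, 4, 5, 6, 7.

7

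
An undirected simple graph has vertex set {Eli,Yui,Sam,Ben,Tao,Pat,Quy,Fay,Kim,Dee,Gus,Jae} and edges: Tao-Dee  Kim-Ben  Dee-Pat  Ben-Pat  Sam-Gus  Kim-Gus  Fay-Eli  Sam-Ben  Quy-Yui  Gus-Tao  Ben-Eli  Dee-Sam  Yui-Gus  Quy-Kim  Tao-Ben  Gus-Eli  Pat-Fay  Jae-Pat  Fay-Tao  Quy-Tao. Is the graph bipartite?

Yes

Partition the vertices as {Ben, Quy, Fay, Dee, Gus, Jae} vs {Eli, Yui, Sam, Tao, Pat, Kim}. Each listed edge has one endpoint in each part, so the graph is bipartite.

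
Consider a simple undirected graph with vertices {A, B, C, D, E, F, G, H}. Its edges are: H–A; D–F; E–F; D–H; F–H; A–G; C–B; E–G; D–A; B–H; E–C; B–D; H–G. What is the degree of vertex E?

3

Neighbors of E: C, F, G.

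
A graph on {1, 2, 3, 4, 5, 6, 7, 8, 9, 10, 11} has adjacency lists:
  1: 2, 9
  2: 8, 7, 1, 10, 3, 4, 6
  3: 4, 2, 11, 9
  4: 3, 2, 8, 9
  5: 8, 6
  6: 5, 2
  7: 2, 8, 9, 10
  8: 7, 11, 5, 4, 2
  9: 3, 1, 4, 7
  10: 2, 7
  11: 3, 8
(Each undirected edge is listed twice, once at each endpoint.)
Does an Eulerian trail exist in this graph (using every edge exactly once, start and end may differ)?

Degrees: 1:2, 2:7, 3:4, 4:4, 5:2, 6:2, 7:4, 8:5, 9:4, 10:2, 11:2
Odd-degree vertices: 2, 8 (2 total).
The non-isolated vertices are connected and exactly 2 have odd degree, so an Eulerian trail exists (from 2 to 8).

Yes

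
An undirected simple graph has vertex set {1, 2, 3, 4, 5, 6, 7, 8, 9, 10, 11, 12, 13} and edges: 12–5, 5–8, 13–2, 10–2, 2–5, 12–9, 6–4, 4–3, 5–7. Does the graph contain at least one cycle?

The graph has 13 vertices, 9 edges, and 4 connected components.
A forest on 13 vertices with 4 components has exactly 9 edges, which matches — so no cycle.

No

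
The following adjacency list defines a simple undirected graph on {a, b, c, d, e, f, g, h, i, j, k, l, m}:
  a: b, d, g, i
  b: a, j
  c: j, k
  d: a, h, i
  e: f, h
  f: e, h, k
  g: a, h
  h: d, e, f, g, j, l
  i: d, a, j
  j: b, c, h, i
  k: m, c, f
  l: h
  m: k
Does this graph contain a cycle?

Yes

The graph has 13 vertices, 18 edges, and 1 connected component.
Since 18 > 13 - 1, a cycle must exist; for instance h-j-i-d-h.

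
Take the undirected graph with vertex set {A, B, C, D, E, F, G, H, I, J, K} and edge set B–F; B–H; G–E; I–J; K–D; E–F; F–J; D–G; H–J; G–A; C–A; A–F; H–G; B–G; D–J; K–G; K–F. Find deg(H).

Neighbors of H: B, G, J.

3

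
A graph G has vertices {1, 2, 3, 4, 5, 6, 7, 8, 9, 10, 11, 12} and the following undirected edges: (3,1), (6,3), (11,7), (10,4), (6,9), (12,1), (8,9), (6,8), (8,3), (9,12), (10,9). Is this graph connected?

No

Component: {2}
Component: {5}
Component: {7, 11}
Component: {1, 3, 4, 6, 8, 9, 10, 12}
There are 4 separate components, so the graph is not connected.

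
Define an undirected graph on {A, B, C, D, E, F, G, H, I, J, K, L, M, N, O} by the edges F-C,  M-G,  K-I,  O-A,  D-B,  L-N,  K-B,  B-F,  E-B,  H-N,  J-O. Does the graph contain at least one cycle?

|V| = 15, |E| = 11, number of components = 4.
Since 11 = 15 - 4, the graph is a forest and contains no cycle.

No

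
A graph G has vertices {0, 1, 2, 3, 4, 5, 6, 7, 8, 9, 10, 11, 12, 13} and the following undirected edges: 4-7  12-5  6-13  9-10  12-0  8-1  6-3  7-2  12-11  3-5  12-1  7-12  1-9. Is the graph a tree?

|V| = 14, |E| = 13.
Connected and |E| = |V| - 1, which characterizes a tree.

Yes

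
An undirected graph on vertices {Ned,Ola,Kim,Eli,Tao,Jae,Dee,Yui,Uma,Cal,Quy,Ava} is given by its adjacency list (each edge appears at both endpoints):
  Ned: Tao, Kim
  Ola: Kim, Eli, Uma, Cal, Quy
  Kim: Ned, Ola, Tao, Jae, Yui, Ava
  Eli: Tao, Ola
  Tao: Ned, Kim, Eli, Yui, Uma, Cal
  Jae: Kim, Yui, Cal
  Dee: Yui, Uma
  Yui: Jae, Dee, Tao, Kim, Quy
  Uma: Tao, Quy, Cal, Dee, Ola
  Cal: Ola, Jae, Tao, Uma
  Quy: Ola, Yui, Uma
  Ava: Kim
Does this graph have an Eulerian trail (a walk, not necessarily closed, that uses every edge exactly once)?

No

Degrees: Ned:2, Ola:5, Kim:6, Eli:2, Tao:6, Jae:3, Dee:2, Yui:5, Uma:5, Cal:4, Quy:3, Ava:1
Odd-degree vertices: Ola, Jae, Yui, Uma, Quy, Ava (6 total).
An Eulerian trail requires 0 or 2 odd-degree vertices; here there are 6.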